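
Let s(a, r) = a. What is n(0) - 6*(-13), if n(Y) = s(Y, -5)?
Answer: 78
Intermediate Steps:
n(Y) = Y
n(0) - 6*(-13) = 0 - 6*(-13) = 0 + 78 = 78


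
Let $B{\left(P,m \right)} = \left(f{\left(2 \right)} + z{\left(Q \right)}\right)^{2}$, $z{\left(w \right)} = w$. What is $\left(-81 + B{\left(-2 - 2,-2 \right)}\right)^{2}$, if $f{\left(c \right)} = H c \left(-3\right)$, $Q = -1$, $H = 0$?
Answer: $6400$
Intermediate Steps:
$f{\left(c \right)} = 0$ ($f{\left(c \right)} = 0 c \left(-3\right) = 0 \left(-3\right) = 0$)
$B{\left(P,m \right)} = 1$ ($B{\left(P,m \right)} = \left(0 - 1\right)^{2} = \left(-1\right)^{2} = 1$)
$\left(-81 + B{\left(-2 - 2,-2 \right)}\right)^{2} = \left(-81 + 1\right)^{2} = \left(-80\right)^{2} = 6400$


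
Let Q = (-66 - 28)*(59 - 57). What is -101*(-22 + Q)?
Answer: 21210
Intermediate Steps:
Q = -188 (Q = -94*2 = -188)
-101*(-22 + Q) = -101*(-22 - 188) = -101*(-210) = 21210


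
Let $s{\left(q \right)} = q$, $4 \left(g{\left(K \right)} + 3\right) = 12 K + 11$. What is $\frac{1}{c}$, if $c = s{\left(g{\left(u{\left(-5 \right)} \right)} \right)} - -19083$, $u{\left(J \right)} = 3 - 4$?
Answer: $\frac{4}{76319} \approx 5.2412 \cdot 10^{-5}$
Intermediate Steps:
$u{\left(J \right)} = -1$ ($u{\left(J \right)} = 3 - 4 = -1$)
$g{\left(K \right)} = - \frac{1}{4} + 3 K$ ($g{\left(K \right)} = -3 + \frac{12 K + 11}{4} = -3 + \frac{11 + 12 K}{4} = -3 + \left(\frac{11}{4} + 3 K\right) = - \frac{1}{4} + 3 K$)
$c = \frac{76319}{4}$ ($c = \left(- \frac{1}{4} + 3 \left(-1\right)\right) - -19083 = \left(- \frac{1}{4} - 3\right) + 19083 = - \frac{13}{4} + 19083 = \frac{76319}{4} \approx 19080.0$)
$\frac{1}{c} = \frac{1}{\frac{76319}{4}} = \frac{4}{76319}$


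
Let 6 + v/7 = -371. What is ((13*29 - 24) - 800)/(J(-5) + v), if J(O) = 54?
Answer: 447/2585 ≈ 0.17292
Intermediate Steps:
v = -2639 (v = -42 + 7*(-371) = -42 - 2597 = -2639)
((13*29 - 24) - 800)/(J(-5) + v) = ((13*29 - 24) - 800)/(54 - 2639) = ((377 - 24) - 800)/(-2585) = (353 - 800)*(-1/2585) = -447*(-1/2585) = 447/2585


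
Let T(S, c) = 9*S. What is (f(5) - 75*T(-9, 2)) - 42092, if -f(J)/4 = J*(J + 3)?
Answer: -36177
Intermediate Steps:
f(J) = -4*J*(3 + J) (f(J) = -4*J*(J + 3) = -4*J*(3 + J))
(f(5) - 75*T(-9, 2)) - 42092 = (-4*5*(3 + 5) - 675*(-9)) - 42092 = (-4*5*8 - 75*(-81)) - 42092 = (-160 + 6075) - 42092 = 5915 - 42092 = -36177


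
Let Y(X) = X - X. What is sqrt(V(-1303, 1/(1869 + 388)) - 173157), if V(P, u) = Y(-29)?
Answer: I*sqrt(173157) ≈ 416.12*I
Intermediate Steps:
Y(X) = 0
V(P, u) = 0
sqrt(V(-1303, 1/(1869 + 388)) - 173157) = sqrt(0 - 173157) = sqrt(-173157) = I*sqrt(173157)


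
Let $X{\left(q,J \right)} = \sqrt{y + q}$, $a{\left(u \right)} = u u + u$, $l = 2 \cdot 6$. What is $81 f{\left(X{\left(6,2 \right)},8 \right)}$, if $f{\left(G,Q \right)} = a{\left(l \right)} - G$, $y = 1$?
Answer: $12636 - 81 \sqrt{7} \approx 12422.0$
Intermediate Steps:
$l = 12$
$a{\left(u \right)} = u + u^{2}$ ($a{\left(u \right)} = u^{2} + u = u + u^{2}$)
$X{\left(q,J \right)} = \sqrt{1 + q}$
$f{\left(G,Q \right)} = 156 - G$ ($f{\left(G,Q \right)} = 12 \left(1 + 12\right) - G = 12 \cdot 13 - G = 156 - G$)
$81 f{\left(X{\left(6,2 \right)},8 \right)} = 81 \left(156 - \sqrt{1 + 6}\right) = 81 \left(156 - \sqrt{7}\right) = 12636 - 81 \sqrt{7}$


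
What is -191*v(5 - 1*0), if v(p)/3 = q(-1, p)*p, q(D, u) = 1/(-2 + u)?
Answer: -955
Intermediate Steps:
v(p) = 3*p/(-2 + p) (v(p) = 3*(p/(-2 + p)) = 3*p/(-2 + p))
-191*v(5 - 1*0) = -573*(5 - 1*0)/(-2 + (5 - 1*0)) = -573*(5 + 0)/(-2 + (5 + 0)) = -573*5/(-2 + 5) = -573*5/3 = -191*5 = -955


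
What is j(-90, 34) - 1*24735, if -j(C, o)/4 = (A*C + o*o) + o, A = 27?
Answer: -19775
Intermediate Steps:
j(C, o) = -108*C - 4*o - 4*o² (j(C, o) = -4*((27*C + o*o) + o) = -4*((27*C + o²) + o) = -4*((o² + 27*C) + o) = -4*(o + o² + 27*C) = -108*C - 4*o - 4*o²)
j(-90, 34) - 1*24735 = (-108*(-90) - 4*34 - 4*34²) - 1*24735 = (9720 - 136 - 4*1156) - 24735 = (9720 - 136 - 4624) - 24735 = 4960 - 24735 = -19775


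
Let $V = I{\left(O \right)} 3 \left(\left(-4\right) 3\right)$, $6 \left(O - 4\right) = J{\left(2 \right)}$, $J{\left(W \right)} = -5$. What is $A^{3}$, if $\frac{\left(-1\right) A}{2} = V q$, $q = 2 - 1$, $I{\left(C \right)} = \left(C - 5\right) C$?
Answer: $-73034632$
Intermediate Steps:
$O = \frac{19}{6}$ ($O = 4 + \frac{1}{6} \left(-5\right) = 4 - \frac{5}{6} = \frac{19}{6} \approx 3.1667$)
$I{\left(C \right)} = C \left(-5 + C\right)$ ($I{\left(C \right)} = \left(-5 + C\right) C = C \left(-5 + C\right)$)
$V = 209$ ($V = \frac{19 \left(-5 + \frac{19}{6}\right)}{6} \cdot 3 \left(\left(-4\right) 3\right) = \frac{19}{6} \left(- \frac{11}{6}\right) 3 \left(-12\right) = \left(- \frac{209}{36}\right) 3 \left(-12\right) = \left(- \frac{209}{12}\right) \left(-12\right) = 209$)
$q = 1$
$A = -418$ ($A = - 2 \cdot 209 \cdot 1 = \left(-2\right) 209 = -418$)
$A^{3} = \left(-418\right)^{3} = -73034632$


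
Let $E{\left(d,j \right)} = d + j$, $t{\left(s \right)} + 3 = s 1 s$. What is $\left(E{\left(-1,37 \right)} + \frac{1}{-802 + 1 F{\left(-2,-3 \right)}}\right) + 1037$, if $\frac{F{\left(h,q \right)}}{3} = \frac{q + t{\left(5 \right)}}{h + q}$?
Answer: $\frac{4363886}{4067} \approx 1073.0$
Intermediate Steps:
$t{\left(s \right)} = -3 + s^{2}$ ($t{\left(s \right)} = -3 + s 1 s = -3 + s s = -3 + s^{2}$)
$F{\left(h,q \right)} = \frac{3 \left(22 + q\right)}{h + q}$ ($F{\left(h,q \right)} = 3 \frac{q - \left(3 - 5^{2}\right)}{h + q} = 3 \frac{q + \left(-3 + 25\right)}{h + q} = 3 \frac{q + 22}{h + q} = 3 \frac{22 + q}{h + q} = \frac{3 \left(22 + q\right)}{h + q}$)
$\left(E{\left(-1,37 \right)} + \frac{1}{-802 + 1 F{\left(-2,-3 \right)}}\right) + 1037 = \left(\left(-1 + 37\right) + \frac{1}{-802 + 1 \frac{3 \left(22 - 3\right)}{-2 - 3}}\right) + 1037 = \left(36 + \frac{1}{-802 + 1 \cdot 3 \frac{1}{-5} \cdot 19}\right) + 1037 = \left(36 + \frac{1}{-802 + 1 \cdot 3 \left(- \frac{1}{5}\right) 19}\right) + 1037 = \left(36 + \frac{1}{-802 + 1 \left(- \frac{57}{5}\right)}\right) + 1037 = \left(36 + \frac{1}{-802 - \frac{57}{5}}\right) + 1037 = \left(36 + \frac{1}{- \frac{4067}{5}}\right) + 1037 = \left(36 - \frac{5}{4067}\right) + 1037 = \frac{146407}{4067} + 1037 = \frac{4363886}{4067}$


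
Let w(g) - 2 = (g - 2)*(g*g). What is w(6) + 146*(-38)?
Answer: -5402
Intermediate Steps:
w(g) = 2 + g²*(-2 + g) (w(g) = 2 + (g - 2)*(g*g) = 2 + (-2 + g)*g² = 2 + g²*(-2 + g))
w(6) + 146*(-38) = (2 + 6³ - 2*6²) + 146*(-38) = (2 + 216 - 2*36) - 5548 = (2 + 216 - 72) - 5548 = 146 - 5548 = -5402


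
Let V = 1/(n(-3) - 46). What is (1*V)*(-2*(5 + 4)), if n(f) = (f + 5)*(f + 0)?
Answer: 9/26 ≈ 0.34615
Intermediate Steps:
n(f) = f*(5 + f) (n(f) = (5 + f)*f = f*(5 + f))
V = -1/52 (V = 1/(-3*(5 - 3) - 46) = 1/(-3*2 - 46) = 1/(-6 - 46) = 1/(-52) = -1/52 ≈ -0.019231)
(1*V)*(-2*(5 + 4)) = (1*(-1/52))*(-2*(5 + 4)) = -(-1)*9/26 = -1/52*(-18) = 9/26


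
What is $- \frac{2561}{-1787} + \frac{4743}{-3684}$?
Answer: $\frac{319661}{2194436} \approx 0.14567$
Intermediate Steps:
$- \frac{2561}{-1787} + \frac{4743}{-3684} = \left(-2561\right) \left(- \frac{1}{1787}\right) + 4743 \left(- \frac{1}{3684}\right) = \frac{2561}{1787} - \frac{1581}{1228} = \frac{319661}{2194436}$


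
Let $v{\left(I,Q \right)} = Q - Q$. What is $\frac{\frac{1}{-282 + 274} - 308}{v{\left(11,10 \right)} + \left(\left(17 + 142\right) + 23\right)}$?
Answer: $- \frac{2465}{1456} \approx -1.693$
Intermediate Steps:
$v{\left(I,Q \right)} = 0$
$\frac{\frac{1}{-282 + 274} - 308}{v{\left(11,10 \right)} + \left(\left(17 + 142\right) + 23\right)} = \frac{\frac{1}{-282 + 274} - 308}{0 + \left(\left(17 + 142\right) + 23\right)} = \frac{\frac{1}{-8} - 308}{0 + \left(159 + 23\right)} = \frac{- \frac{1}{8} - 308}{0 + 182} = - \frac{2465}{8 \cdot 182} = \left(- \frac{2465}{8}\right) \frac{1}{182} = - \frac{2465}{1456}$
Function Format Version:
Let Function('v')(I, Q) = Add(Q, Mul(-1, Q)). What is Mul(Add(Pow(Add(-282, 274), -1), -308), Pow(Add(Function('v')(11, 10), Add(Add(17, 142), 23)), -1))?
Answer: Rational(-2465, 1456) ≈ -1.6930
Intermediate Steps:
Function('v')(I, Q) = 0
Mul(Add(Pow(Add(-282, 274), -1), -308), Pow(Add(Function('v')(11, 10), Add(Add(17, 142), 23)), -1)) = Mul(Add(Pow(Add(-282, 274), -1), -308), Pow(Add(0, Add(Add(17, 142), 23)), -1)) = Mul(Add(Pow(-8, -1), -308), Pow(Add(0, Add(159, 23)), -1)) = Mul(Add(Rational(-1, 8), -308), Pow(Add(0, 182), -1)) = Mul(Rational(-2465, 8), Pow(182, -1)) = Mul(Rational(-2465, 8), Rational(1, 182)) = Rational(-2465, 1456)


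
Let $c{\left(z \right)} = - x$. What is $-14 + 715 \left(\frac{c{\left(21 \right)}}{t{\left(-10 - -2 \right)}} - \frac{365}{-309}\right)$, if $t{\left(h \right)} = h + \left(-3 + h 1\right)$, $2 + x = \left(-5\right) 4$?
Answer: $\frac{15761}{5871} \approx 2.6846$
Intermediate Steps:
$x = -22$ ($x = -2 - 20 = -22$)
$c{\left(z \right)} = 22$ ($c{\left(z \right)} = \left(-1\right) \left(-22\right) = 22$)
$t{\left(h \right)} = -3 + 2 h$ ($t{\left(h \right)} = h + \left(-3 + h\right) = -3 + 2 h$)
$-14 + 715 \left(\frac{c{\left(21 \right)}}{t{\left(-10 - -2 \right)}} - \frac{365}{-309}\right) = -14 + 715 \left(\frac{22}{-3 + 2 \left(-10 - -2\right)} - \frac{365}{-309}\right) = -14 + 715 \left(\frac{22}{-3 + 2 \left(-10 + 2\right)} - - \frac{365}{309}\right) = -14 + 715 \left(\frac{22}{-3 + 2 \left(-8\right)} + \frac{365}{309}\right) = -14 + 715 \left(\frac{22}{-3 - 16} + \frac{365}{309}\right) = -14 + 715 \left(\frac{22}{-19} + \frac{365}{309}\right) = -14 + 715 \left(22 \left(- \frac{1}{19}\right) + \frac{365}{309}\right) = -14 + 715 \left(- \frac{22}{19} + \frac{365}{309}\right) = -14 + 715 \cdot \frac{137}{5871} = -14 + \frac{97955}{5871} = \frac{15761}{5871}$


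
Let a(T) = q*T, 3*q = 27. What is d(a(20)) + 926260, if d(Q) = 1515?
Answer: 927775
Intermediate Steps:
q = 9 (q = (⅓)*27 = 9)
a(T) = 9*T
d(a(20)) + 926260 = 1515 + 926260 = 927775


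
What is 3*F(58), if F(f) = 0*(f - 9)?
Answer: 0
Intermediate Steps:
F(f) = 0 (F(f) = 0*(-9 + f) = 0)
3*F(58) = 3*0 = 0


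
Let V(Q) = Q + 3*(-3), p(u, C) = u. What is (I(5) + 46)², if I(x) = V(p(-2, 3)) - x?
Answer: 900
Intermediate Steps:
V(Q) = -9 + Q (V(Q) = Q - 9 = -9 + Q)
I(x) = -11 - x (I(x) = (-9 - 2) - x = -11 - x)
(I(5) + 46)² = ((-11 - 1*5) + 46)² = ((-11 - 5) + 46)² = (-16 + 46)² = 30² = 900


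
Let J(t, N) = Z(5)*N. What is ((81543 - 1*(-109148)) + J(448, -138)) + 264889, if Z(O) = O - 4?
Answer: 455442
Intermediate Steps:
Z(O) = -4 + O
J(t, N) = N (J(t, N) = (-4 + 5)*N = 1*N = N)
((81543 - 1*(-109148)) + J(448, -138)) + 264889 = ((81543 - 1*(-109148)) - 138) + 264889 = ((81543 + 109148) - 138) + 264889 = (190691 - 138) + 264889 = 190553 + 264889 = 455442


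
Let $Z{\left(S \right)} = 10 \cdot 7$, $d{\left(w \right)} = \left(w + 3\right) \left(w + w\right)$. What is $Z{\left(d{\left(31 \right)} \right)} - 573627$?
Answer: $-573557$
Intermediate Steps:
$d{\left(w \right)} = 2 w \left(3 + w\right)$ ($d{\left(w \right)} = \left(3 + w\right) 2 w = 2 w \left(3 + w\right)$)
$Z{\left(S \right)} = 70$
$Z{\left(d{\left(31 \right)} \right)} - 573627 = 70 - 573627 = -573557$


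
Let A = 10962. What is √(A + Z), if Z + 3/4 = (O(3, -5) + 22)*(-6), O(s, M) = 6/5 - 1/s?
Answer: √1082405/10 ≈ 104.04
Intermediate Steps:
O(s, M) = 6/5 - 1/s (O(s, M) = 6*(⅕) - 1/s = 6/5 - 1/s)
Z = -2759/20 (Z = -¾ + ((6/5 - 1/3) + 22)*(-6) = -¾ + ((6/5 - 1*⅓) + 22)*(-6) = -¾ + ((6/5 - ⅓) + 22)*(-6) = -¾ + (13/15 + 22)*(-6) = -¾ + (343/15)*(-6) = -¾ - 686/5 = -2759/20 ≈ -137.95)
√(A + Z) = √(10962 - 2759/20) = √(216481/20) = √1082405/10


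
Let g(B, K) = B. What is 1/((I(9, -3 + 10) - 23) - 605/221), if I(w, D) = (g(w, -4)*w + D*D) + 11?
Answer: 221/25473 ≈ 0.0086759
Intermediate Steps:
I(w, D) = 11 + D² + w² (I(w, D) = (w*w + D*D) + 11 = (w² + D²) + 11 = (D² + w²) + 11 = 11 + D² + w²)
1/((I(9, -3 + 10) - 23) - 605/221) = 1/(((11 + (-3 + 10)² + 9²) - 23) - 605/221) = 1/(((11 + 7² + 81) - 23) - 605*1/221) = 1/(((11 + 49 + 81) - 23) - 605/221) = 1/((141 - 23) - 605/221) = 1/(118 - 605/221) = 1/(25473/221) = 221/25473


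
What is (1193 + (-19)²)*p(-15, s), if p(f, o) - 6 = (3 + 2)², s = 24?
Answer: 48174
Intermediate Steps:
p(f, o) = 31 (p(f, o) = 6 + (3 + 2)² = 6 + 5² = 6 + 25 = 31)
(1193 + (-19)²)*p(-15, s) = (1193 + (-19)²)*31 = (1193 + 361)*31 = 1554*31 = 48174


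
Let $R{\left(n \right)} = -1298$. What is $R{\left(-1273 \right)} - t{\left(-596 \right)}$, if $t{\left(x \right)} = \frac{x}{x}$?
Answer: $-1299$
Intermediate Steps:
$t{\left(x \right)} = 1$
$R{\left(-1273 \right)} - t{\left(-596 \right)} = -1298 - 1 = -1299$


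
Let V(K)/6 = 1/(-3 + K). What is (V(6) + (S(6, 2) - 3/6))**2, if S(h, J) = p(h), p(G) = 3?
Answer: 81/4 ≈ 20.250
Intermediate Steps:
S(h, J) = 3
V(K) = 6/(-3 + K)
(V(6) + (S(6, 2) - 3/6))**2 = (6/(-3 + 6) + (3 - 3/6))**2 = (6/3 + (3 - 3*1/6))**2 = (6*(1/3) + (3 - 1/2))**2 = (2 + 5/2)**2 = (9/2)**2 = 81/4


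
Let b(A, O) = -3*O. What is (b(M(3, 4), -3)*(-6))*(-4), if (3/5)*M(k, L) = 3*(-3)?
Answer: 216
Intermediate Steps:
M(k, L) = -15 (M(k, L) = 5*(3*(-3))/3 = (5/3)*(-9) = -15)
(b(M(3, 4), -3)*(-6))*(-4) = (-3*(-3)*(-6))*(-4) = (9*(-6))*(-4) = -54*(-4) = 216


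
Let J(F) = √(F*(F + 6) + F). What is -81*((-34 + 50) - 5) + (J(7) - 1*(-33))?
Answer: -858 + 7*√2 ≈ -848.10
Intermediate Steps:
J(F) = √(F + F*(6 + F)) (J(F) = √(F*(6 + F) + F) = √(F + F*(6 + F)))
-81*((-34 + 50) - 5) + (J(7) - 1*(-33)) = -81*((-34 + 50) - 5) + (√(7*(7 + 7)) - 1*(-33)) = -81*(16 - 5) + (√(7*14) + 33) = -81*11 + (√98 + 33) = -891 + (7*√2 + 33) = -891 + (33 + 7*√2) = -858 + 7*√2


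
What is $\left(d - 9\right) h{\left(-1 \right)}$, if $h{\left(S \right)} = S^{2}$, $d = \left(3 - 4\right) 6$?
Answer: $-15$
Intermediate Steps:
$d = -6$ ($d = \left(-1\right) 6 = -6$)
$\left(d - 9\right) h{\left(-1 \right)} = \left(-6 - 9\right) \left(-1\right)^{2} = \left(-15\right) 1 = -15$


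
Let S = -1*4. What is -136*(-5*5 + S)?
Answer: 3944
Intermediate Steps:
S = -4
-136*(-5*5 + S) = -136*(-5*5 - 4) = -136*(-25 - 4) = -136*(-29) = 3944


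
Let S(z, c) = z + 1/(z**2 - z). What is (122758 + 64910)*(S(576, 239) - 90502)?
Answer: -155261339620387/9200 ≈ -1.6876e+10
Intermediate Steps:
(122758 + 64910)*(S(576, 239) - 90502) = (122758 + 64910)*((1 + 576**3 - 1*576**2)/(576*(-1 + 576)) - 90502) = 187668*((1/576)*(1 + 191102976 - 1*331776)/575 - 90502) = 187668*((1/576)*(1/575)*(1 + 191102976 - 331776) - 90502) = 187668*((1/576)*(1/575)*190771201 - 90502) = 187668*(190771201/331200 - 90502) = 187668*(-29783491199/331200) = -155261339620387/9200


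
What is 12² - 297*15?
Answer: -4311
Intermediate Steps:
12² - 297*15 = 144 - 33*135 = 144 - 4455 = -4311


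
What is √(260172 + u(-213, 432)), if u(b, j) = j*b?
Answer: 18*√519 ≈ 410.07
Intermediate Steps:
u(b, j) = b*j
√(260172 + u(-213, 432)) = √(260172 - 213*432) = √(260172 - 92016) = √168156 = 18*√519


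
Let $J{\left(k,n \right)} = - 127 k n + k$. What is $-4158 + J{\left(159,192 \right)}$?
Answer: $-3881055$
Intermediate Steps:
$J{\left(k,n \right)} = k - 127 k n$ ($J{\left(k,n \right)} = - 127 k n + k = k - 127 k n$)
$-4158 + J{\left(159,192 \right)} = -4158 + 159 \left(1 - 24384\right) = -4158 + 159 \left(-24383\right) = -4158 - 3876897 = -3881055$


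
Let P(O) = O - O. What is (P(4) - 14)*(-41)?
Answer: 574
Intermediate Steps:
P(O) = 0
(P(4) - 14)*(-41) = (0 - 14)*(-41) = -14*(-41) = 574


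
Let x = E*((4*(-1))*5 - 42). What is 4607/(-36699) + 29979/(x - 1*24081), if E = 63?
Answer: -409711810/342364971 ≈ -1.1967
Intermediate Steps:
x = -3906 (x = 63*((4*(-1))*5 - 42) = 63*(-4*5 - 42) = 63*(-20 - 42) = 63*(-62) = -3906)
4607/(-36699) + 29979/(x - 1*24081) = 4607/(-36699) + 29979/(-3906 - 1*24081) = 4607*(-1/36699) + 29979/(-3906 - 24081) = -4607/36699 + 29979/(-27987) = -4607/36699 + 29979*(-1/27987) = -4607/36699 - 9993/9329 = -409711810/342364971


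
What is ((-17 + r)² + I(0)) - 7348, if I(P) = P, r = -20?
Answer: -5979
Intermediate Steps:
((-17 + r)² + I(0)) - 7348 = ((-17 - 20)² + 0) - 7348 = ((-37)² + 0) - 7348 = (1369 + 0) - 7348 = 1369 - 7348 = -5979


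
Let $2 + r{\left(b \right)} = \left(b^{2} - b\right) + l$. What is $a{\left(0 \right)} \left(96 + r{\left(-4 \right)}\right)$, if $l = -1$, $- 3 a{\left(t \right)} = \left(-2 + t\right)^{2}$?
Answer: $- \frac{452}{3} \approx -150.67$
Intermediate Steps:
$a{\left(t \right)} = - \frac{\left(-2 + t\right)^{2}}{3}$
$r{\left(b \right)} = -3 + b^{2} - b$ ($r{\left(b \right)} = -2 - \left(1 + b - b^{2}\right) = -3 + b^{2} - b$)
$a{\left(0 \right)} \left(96 + r{\left(-4 \right)}\right) = - \frac{\left(-2 + 0\right)^{2}}{3} \left(96 - \left(-1 - 16\right)\right) = - \frac{\left(-2\right)^{2}}{3} \left(96 + \left(-3 + 16 + 4\right)\right) = \left(- \frac{1}{3}\right) 4 \left(96 + 17\right) = \left(- \frac{4}{3}\right) 113 = - \frac{452}{3}$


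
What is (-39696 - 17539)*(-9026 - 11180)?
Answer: 1156490410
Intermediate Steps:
(-39696 - 17539)*(-9026 - 11180) = -57235*(-20206) = 1156490410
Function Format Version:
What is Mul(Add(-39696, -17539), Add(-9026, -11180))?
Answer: 1156490410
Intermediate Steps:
Mul(Add(-39696, -17539), Add(-9026, -11180)) = Mul(-57235, -20206) = 1156490410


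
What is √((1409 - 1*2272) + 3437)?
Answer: 3*√286 ≈ 50.735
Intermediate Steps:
√((1409 - 1*2272) + 3437) = √((1409 - 2272) + 3437) = √(-863 + 3437) = √2574 = 3*√286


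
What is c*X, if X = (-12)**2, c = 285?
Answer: 41040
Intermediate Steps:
X = 144
c*X = 285*144 = 41040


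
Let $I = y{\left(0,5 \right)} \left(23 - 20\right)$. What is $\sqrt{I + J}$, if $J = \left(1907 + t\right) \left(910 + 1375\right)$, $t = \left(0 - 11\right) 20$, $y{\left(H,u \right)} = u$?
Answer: $\sqrt{3854810} \approx 1963.4$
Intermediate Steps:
$t = -220$ ($t = \left(-11\right) 20 = -220$)
$J = 3854795$ ($J = \left(1907 - 220\right) \left(910 + 1375\right) = 1687 \cdot 2285 = 3854795$)
$I = 15$ ($I = 5 \left(23 - 20\right) = 5 \cdot 3 = 15$)
$\sqrt{I + J} = \sqrt{15 + 3854795} = \sqrt{3854810}$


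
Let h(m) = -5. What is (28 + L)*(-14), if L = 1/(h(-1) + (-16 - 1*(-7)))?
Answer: -391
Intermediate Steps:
L = -1/14 (L = 1/(-5 + (-16 - 1*(-7))) = 1/(-5 + (-16 + 7)) = 1/(-5 - 9) = 1/(-14) = -1/14 ≈ -0.071429)
(28 + L)*(-14) = (28 - 1/14)*(-14) = (391/14)*(-14) = -391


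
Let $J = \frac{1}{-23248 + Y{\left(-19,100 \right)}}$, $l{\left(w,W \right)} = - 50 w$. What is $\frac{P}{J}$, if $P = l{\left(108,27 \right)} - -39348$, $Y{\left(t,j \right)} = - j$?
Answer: $-792617904$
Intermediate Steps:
$J = - \frac{1}{23348}$ ($J = \frac{1}{-23248 - 100} = \frac{1}{-23348} = - \frac{1}{23348} \approx -4.283 \cdot 10^{-5}$)
$P = 33948$ ($P = \left(-50\right) 108 - -39348 = -5400 + 39348 = 33948$)
$\frac{P}{J} = \frac{33948}{- \frac{1}{23348}} = 33948 \left(-23348\right) = -792617904$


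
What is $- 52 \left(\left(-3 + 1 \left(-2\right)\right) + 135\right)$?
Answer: $-6760$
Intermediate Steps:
$- 52 \left(\left(-3 + 1 \left(-2\right)\right) + 135\right) = - 52 \left(\left(-3 - 2\right) + 135\right) = - 52 \left(-5 + 135\right) = \left(-52\right) 130 = -6760$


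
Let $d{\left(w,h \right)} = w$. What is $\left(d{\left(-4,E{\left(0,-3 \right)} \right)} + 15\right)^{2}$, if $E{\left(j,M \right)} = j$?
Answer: $121$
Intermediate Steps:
$\left(d{\left(-4,E{\left(0,-3 \right)} \right)} + 15\right)^{2} = \left(-4 + 15\right)^{2} = 11^{2} = 121$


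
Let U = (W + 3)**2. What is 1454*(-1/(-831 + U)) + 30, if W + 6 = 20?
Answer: 8857/271 ≈ 32.683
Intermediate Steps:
W = 14 (W = -6 + 20 = 14)
U = 289 (U = (14 + 3)**2 = 17**2 = 289)
1454*(-1/(-831 + U)) + 30 = 1454*(-1/(-831 + 289)) + 30 = 1454*(-1/(-542)) + 30 = 1454*(-1*(-1/542)) + 30 = 1454*(1/542) + 30 = 727/271 + 30 = 8857/271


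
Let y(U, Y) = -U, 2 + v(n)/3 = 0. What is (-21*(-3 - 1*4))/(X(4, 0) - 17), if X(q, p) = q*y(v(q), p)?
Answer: 21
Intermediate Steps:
v(n) = -6 (v(n) = -6 + 3*0 = -6 + 0 = -6)
X(q, p) = 6*q (X(q, p) = q*(-1*(-6)) = q*6 = 6*q)
(-21*(-3 - 1*4))/(X(4, 0) - 17) = (-21*(-3 - 1*4))/(6*4 - 17) = (-21*(-3 - 4))/(24 - 17) = -21*(-7)/7 = 147*(⅐) = 21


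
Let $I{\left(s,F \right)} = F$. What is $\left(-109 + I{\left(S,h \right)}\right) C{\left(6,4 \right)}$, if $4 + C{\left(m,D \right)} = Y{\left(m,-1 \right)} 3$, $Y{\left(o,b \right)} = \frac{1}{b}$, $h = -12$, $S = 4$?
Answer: $847$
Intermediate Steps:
$C{\left(m,D \right)} = -7$ ($C{\left(m,D \right)} = -4 + \frac{1}{-1} \cdot 3 = -4 - 3 = -7$)
$\left(-109 + I{\left(S,h \right)}\right) C{\left(6,4 \right)} = \left(-109 - 12\right) \left(-7\right) = \left(-121\right) \left(-7\right) = 847$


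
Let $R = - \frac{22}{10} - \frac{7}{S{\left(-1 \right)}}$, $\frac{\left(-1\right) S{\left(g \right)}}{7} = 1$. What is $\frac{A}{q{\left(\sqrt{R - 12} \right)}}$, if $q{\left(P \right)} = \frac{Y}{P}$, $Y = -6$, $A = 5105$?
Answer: $- \frac{1021 i \sqrt{330}}{6} \approx - 3091.2 i$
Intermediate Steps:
$S{\left(g \right)} = -7$ ($S{\left(g \right)} = \left(-7\right) 1 = -7$)
$R = - \frac{6}{5}$ ($R = - \frac{22}{10} - \frac{7}{-7} = \left(-22\right) \frac{1}{10} - -1 = - \frac{11}{5} + 1 = - \frac{6}{5} \approx -1.2$)
$q{\left(P \right)} = - \frac{6}{P}$
$\frac{A}{q{\left(\sqrt{R - 12} \right)}} = \frac{5105}{\left(-6\right) \frac{1}{\sqrt{- \frac{6}{5} - 12}}} = \frac{5105}{\left(-6\right) \frac{1}{\sqrt{- \frac{66}{5}}}} = \frac{5105}{\left(-6\right) \frac{1}{\frac{1}{5} i \sqrt{330}}} = \frac{5105}{\left(-6\right) \left(- \frac{i \sqrt{330}}{66}\right)} = \frac{5105}{\frac{1}{11} i \sqrt{330}} = 5105 \left(- \frac{i \sqrt{330}}{30}\right) = - \frac{1021 i \sqrt{330}}{6}$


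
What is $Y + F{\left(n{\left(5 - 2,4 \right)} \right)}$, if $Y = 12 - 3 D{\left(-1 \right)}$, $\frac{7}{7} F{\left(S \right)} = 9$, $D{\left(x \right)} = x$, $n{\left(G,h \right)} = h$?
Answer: $24$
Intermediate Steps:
$F{\left(S \right)} = 9$
$Y = 15$ ($Y = 12 - -3 = 12 + 3 = 15$)
$Y + F{\left(n{\left(5 - 2,4 \right)} \right)} = 15 + 9 = 24$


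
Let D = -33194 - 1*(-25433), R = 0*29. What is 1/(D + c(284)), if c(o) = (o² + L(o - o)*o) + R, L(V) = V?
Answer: 1/72895 ≈ 1.3718e-5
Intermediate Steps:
R = 0
c(o) = o² (c(o) = (o² + (o - o)*o) + 0 = (o² + 0*o) + 0 = (o² + 0) + 0 = o² + 0 = o²)
D = -7761 (D = -33194 + 25433 = -7761)
1/(D + c(284)) = 1/(-7761 + 284²) = 1/(-7761 + 80656) = 1/72895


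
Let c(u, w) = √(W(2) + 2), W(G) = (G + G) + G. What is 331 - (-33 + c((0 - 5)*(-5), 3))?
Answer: 364 - 2*√2 ≈ 361.17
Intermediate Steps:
W(G) = 3*G (W(G) = 2*G + G = 3*G)
c(u, w) = 2*√2 (c(u, w) = √(3*2 + 2) = √(6 + 2) = √8 = 2*√2)
331 - (-33 + c((0 - 5)*(-5), 3)) = 331 - (-33 + 2*√2) = 331 + (33 - 2*√2) = 364 - 2*√2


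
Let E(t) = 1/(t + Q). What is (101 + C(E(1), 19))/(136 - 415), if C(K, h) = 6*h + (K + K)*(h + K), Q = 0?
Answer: -85/93 ≈ -0.91398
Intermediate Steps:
E(t) = 1/t (E(t) = 1/(t + 0) = 1/t)
C(K, h) = 6*h + 2*K*(K + h) (C(K, h) = 6*h + (2*K)*(K + h) = 6*h + 2*K*(K + h))
(101 + C(E(1), 19))/(136 - 415) = (101 + (2*(1/1)**2 + 6*19 + 2*19/1))/(136 - 415) = (101 + (2*1**2 + 114 + 2*1*19))/(-279) = (101 + (2*1 + 114 + 38))*(-1/279) = (101 + (2 + 114 + 38))*(-1/279) = (101 + 154)*(-1/279) = 255*(-1/279) = -85/93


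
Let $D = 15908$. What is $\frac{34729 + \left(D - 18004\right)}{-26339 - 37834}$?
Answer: $- \frac{32633}{64173} \approx -0.50852$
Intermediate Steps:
$\frac{34729 + \left(D - 18004\right)}{-26339 - 37834} = \frac{34729 + \left(15908 - 18004\right)}{-26339 - 37834} = \frac{34729 - 2096}{-64173} = 32633 \left(- \frac{1}{64173}\right) = - \frac{32633}{64173}$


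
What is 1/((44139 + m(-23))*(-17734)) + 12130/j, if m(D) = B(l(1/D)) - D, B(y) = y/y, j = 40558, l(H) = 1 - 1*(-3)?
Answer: 678575280493/2268891701874 ≈ 0.29908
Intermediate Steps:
l(H) = 4 (l(H) = 1 + 3 = 4)
B(y) = 1
m(D) = 1 - D
1/((44139 + m(-23))*(-17734)) + 12130/j = 1/((44139 + (1 - 1*(-23)))*(-17734)) + 12130/40558 = -1/17734/(44139 + (1 + 23)) + 12130*(1/40558) = -1/17734/(44139 + 24) + 6065/20279 = -1/17734/44163 + 6065/20279 = (1/44163)*(-1/17734) + 6065/20279 = -1/783186642 + 6065/20279 = 678575280493/2268891701874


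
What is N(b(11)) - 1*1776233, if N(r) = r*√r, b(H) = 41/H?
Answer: -1776233 + 41*√451/121 ≈ -1.7762e+6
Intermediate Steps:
N(r) = r^(3/2)
N(b(11)) - 1*1776233 = (41/11)^(3/2) - 1*1776233 = (41*(1/11))^(3/2) - 1776233 = (41/11)^(3/2) - 1776233 = 41*√451/121 - 1776233 = -1776233 + 41*√451/121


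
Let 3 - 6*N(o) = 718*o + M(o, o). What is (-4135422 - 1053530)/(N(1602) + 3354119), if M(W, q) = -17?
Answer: -15566856/9487249 ≈ -1.6408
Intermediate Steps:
N(o) = 10/3 - 359*o/3 (N(o) = ½ - (718*o - 17)/6 = ½ - (-17 + 718*o)/6 = ½ + (17/6 - 359*o/3) = 10/3 - 359*o/3)
(-4135422 - 1053530)/(N(1602) + 3354119) = (-4135422 - 1053530)/((10/3 - 359/3*1602) + 3354119) = -5188952/((10/3 - 191706) + 3354119) = -5188952/(-575108/3 + 3354119) = -5188952/9487249/3 = -5188952*3/9487249 = -15566856/9487249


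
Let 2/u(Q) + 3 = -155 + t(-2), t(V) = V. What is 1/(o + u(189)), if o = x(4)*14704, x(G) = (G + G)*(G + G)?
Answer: 80/75284479 ≈ 1.0626e-6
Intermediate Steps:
x(G) = 4*G**2 (x(G) = (2*G)*(2*G) = 4*G**2)
u(Q) = -1/80 (u(Q) = 2/(-3 + (-155 - 2)) = 2/(-3 - 157) = 2/(-160) = 2*(-1/160) = -1/80)
o = 941056 (o = (4*4**2)*14704 = (4*16)*14704 = 64*14704 = 941056)
1/(o + u(189)) = 1/(941056 - 1/80) = 1/(75284479/80) = 80/75284479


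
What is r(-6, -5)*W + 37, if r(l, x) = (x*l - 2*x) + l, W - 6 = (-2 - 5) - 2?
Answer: -65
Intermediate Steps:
W = -3 (W = 6 + ((-2 - 5) - 2) = 6 + (-7 - 2) = 6 - 9 = -3)
r(l, x) = l - 2*x + l*x (r(l, x) = (l*x - 2*x) + l = (-2*x + l*x) + l = l - 2*x + l*x)
r(-6, -5)*W + 37 = (-6 - 2*(-5) - 6*(-5))*(-3) + 37 = (-6 + 10 + 30)*(-3) + 37 = 34*(-3) + 37 = -102 + 37 = -65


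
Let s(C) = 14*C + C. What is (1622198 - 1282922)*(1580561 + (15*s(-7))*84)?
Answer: 491360199036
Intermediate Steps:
s(C) = 15*C
(1622198 - 1282922)*(1580561 + (15*s(-7))*84) = (1622198 - 1282922)*(1580561 + (15*(15*(-7)))*84) = 339276*(1580561 + (15*(-105))*84) = 339276*(1580561 - 1575*84) = 339276*(1580561 - 132300) = 339276*1448261 = 491360199036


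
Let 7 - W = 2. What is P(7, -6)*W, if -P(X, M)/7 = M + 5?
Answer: 35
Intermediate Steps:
P(X, M) = -35 - 7*M (P(X, M) = -7*(M + 5) = -7*(5 + M) = -35 - 7*M)
W = 5 (W = 7 - 1*2 = 7 - 2 = 5)
P(7, -6)*W = (-35 - 7*(-6))*5 = (-35 + 42)*5 = 7*5 = 35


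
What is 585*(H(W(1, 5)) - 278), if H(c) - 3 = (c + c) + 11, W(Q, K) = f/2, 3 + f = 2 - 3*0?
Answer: -155025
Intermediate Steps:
f = -1 (f = -3 + (2 - 3*0) = -3 + (2 + 0) = -3 + 2 = -1)
W(Q, K) = -1/2
H(c) = 14 + 2*c (H(c) = 3 + ((c + c) + 11) = 3 + (2*c + 11) = 3 + (11 + 2*c) = 14 + 2*c)
585*(H(W(1, 5)) - 278) = 585*((14 + 2*(-1/2)) - 278) = 585*((14 - 1) - 278) = 585*(13 - 278) = 585*(-265) = -155025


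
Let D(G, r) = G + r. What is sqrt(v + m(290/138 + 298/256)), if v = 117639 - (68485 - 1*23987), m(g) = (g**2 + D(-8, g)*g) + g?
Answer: sqrt(5705187488162)/8832 ≈ 270.44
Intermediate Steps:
m(g) = g + g**2 + g*(-8 + g) (m(g) = (g**2 + (-8 + g)*g) + g = (g**2 + g*(-8 + g)) + g = g + g**2 + g*(-8 + g))
v = 73141 (v = 117639 - (68485 - 23987) = 117639 - 1*44498 = 117639 - 44498 = 73141)
sqrt(v + m(290/138 + 298/256)) = sqrt(73141 + (290/138 + 298/256)*(-7 + 2*(290/138 + 298/256))) = sqrt(73141 + (290*(1/138) + 298*(1/256))*(-7 + 2*(290*(1/138) + 298*(1/256)))) = sqrt(73141 + (145/69 + 149/128)*(-7 + 2*(145/69 + 149/128))) = sqrt(73141 + 28841*(-7 + 2*(28841/8832))/8832) = sqrt(73141 + 28841*(-7 + 28841/4416)/8832) = sqrt(73141 + (28841/8832)*(-2071/4416)) = sqrt(73141 - 59729711/39002112) = sqrt(2852593744081/39002112) = sqrt(5705187488162)/8832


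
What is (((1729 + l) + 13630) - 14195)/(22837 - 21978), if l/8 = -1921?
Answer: -14204/859 ≈ -16.535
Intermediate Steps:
l = -15368 (l = 8*(-1921) = -15368)
(((1729 + l) + 13630) - 14195)/(22837 - 21978) = (((1729 - 15368) + 13630) - 14195)/(22837 - 21978) = ((-13639 + 13630) - 14195)/859 = (-9 - 14195)*(1/859) = -14204*1/859 = -14204/859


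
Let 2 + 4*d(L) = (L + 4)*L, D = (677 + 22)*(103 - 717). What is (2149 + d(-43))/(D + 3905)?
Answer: -10271/1701124 ≈ -0.0060378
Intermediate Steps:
D = -429186 (D = 699*(-614) = -429186)
d(L) = -½ + L*(4 + L)/4 (d(L) = -½ + ((L + 4)*L)/4 = -½ + ((4 + L)*L)/4 = -½ + (L*(4 + L))/4 = -½ + L*(4 + L)/4)
(2149 + d(-43))/(D + 3905) = (2149 + (-½ - 43 + (¼)*(-43)²))/(-429186 + 3905) = (2149 + (-½ - 43 + (¼)*1849))/(-425281) = (2149 + (-½ - 43 + 1849/4))*(-1/425281) = (2149 + 1675/4)*(-1/425281) = (10271/4)*(-1/425281) = -10271/1701124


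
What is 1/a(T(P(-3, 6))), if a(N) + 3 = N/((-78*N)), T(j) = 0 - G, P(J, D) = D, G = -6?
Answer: -78/235 ≈ -0.33191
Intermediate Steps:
T(j) = 6 (T(j) = 0 - 1*(-6) = 0 + 6 = 6)
a(N) = -235/78 (a(N) = -3 + N/((-78*N)) = -3 + N*(-1/(78*N)) = -3 - 1/78 = -235/78)
1/a(T(P(-3, 6))) = 1/(-235/78) = -78/235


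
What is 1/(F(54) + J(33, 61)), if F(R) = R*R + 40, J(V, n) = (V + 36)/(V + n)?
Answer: 94/277933 ≈ 0.00033821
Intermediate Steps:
J(V, n) = (36 + V)/(V + n)
F(R) = 40 + R² (F(R) = R² + 40 = 40 + R²)
1/(F(54) + J(33, 61)) = 1/((40 + 54²) + (36 + 33)/(33 + 61)) = 1/((40 + 2916) + 69/94) = 1/(2956 + (1/94)*69) = 1/(2956 + 69/94) = 1/(277933/94) = 94/277933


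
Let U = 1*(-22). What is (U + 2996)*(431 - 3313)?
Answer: -8571068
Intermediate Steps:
U = -22
(U + 2996)*(431 - 3313) = (-22 + 2996)*(431 - 3313) = 2974*(-2882) = -8571068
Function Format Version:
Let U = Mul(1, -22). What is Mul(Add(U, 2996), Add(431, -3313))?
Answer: -8571068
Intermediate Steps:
U = -22
Mul(Add(U, 2996), Add(431, -3313)) = Mul(Add(-22, 2996), Add(431, -3313)) = Mul(2974, -2882) = -8571068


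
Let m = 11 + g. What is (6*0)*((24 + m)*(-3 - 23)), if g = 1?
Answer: 0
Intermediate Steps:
m = 12 (m = 11 + 1 = 12)
(6*0)*((24 + m)*(-3 - 23)) = (6*0)*((24 + 12)*(-3 - 23)) = 0*(36*(-26)) = 0*(-936) = 0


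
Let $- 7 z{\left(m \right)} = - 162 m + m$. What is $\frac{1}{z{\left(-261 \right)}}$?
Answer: $- \frac{1}{6003} \approx -0.00016658$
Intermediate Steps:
$z{\left(m \right)} = 23 m$ ($z{\left(m \right)} = - \frac{- 162 m + m}{7} = - \frac{\left(-161\right) m}{7} = 23 m$)
$\frac{1}{z{\left(-261 \right)}} = \frac{1}{23 \left(-261\right)} = \frac{1}{-6003} = - \frac{1}{6003}$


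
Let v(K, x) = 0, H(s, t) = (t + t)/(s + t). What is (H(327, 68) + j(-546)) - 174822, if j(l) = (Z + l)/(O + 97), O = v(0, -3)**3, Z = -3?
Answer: -6698508593/38315 ≈ -1.7483e+5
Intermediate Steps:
H(s, t) = 2*t/(s + t) (H(s, t) = (2*t)/(s + t) = 2*t/(s + t))
O = 0 (O = 0**3 = 0)
j(l) = -3/97 + l/97 (j(l) = (-3 + l)/(0 + 97) = (-3 + l)/97 = (-3 + l)*(1/97) = -3/97 + l/97)
(H(327, 68) + j(-546)) - 174822 = (2*68/(327 + 68) + (-3/97 + (1/97)*(-546))) - 174822 = (2*68/395 + (-3/97 - 546/97)) - 174822 = (2*68*(1/395) - 549/97) - 174822 = (136/395 - 549/97) - 174822 = -203663/38315 - 174822 = -6698508593/38315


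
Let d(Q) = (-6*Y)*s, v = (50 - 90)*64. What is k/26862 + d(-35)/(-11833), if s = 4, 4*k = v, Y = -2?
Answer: -4431248/158929023 ≈ -0.027882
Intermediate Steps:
v = -2560 (v = -40*64 = -2560)
k = -640 (k = (1/4)*(-2560) = -640)
d(Q) = 48 (d(Q) = -6*(-2)*4 = 12*4 = 48)
k/26862 + d(-35)/(-11833) = -640/26862 + 48/(-11833) = -640*1/26862 + 48*(-1/11833) = -320/13431 - 48/11833 = -4431248/158929023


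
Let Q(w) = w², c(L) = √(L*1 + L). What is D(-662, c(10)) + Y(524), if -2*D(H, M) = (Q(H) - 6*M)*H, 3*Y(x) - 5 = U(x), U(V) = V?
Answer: 435176821/3 - 3972*√5 ≈ 1.4505e+8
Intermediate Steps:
Y(x) = 5/3 + x/3
c(L) = √2*√L (c(L) = √(L + L) = √(2*L) = √2*√L)
D(H, M) = -H*(H² - 6*M)/2 (D(H, M) = -(H² - 6*M)*H/2 = -H*(H² - 6*M)/2)
D(-662, c(10)) + Y(524) = (½)*(-662)*(-1*(-662)² + 6*(√2*√10)) + (5/3 + (⅓)*524) = (½)*(-662)*(-1*438244 + 6*(2*√5)) + (5/3 + 524/3) = (½)*(-662)*(-438244 + 12*√5) + 529/3 = (145058764 - 3972*√5) + 529/3 = 435176821/3 - 3972*√5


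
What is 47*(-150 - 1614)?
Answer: -82908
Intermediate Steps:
47*(-150 - 1614) = 47*(-1764) = -82908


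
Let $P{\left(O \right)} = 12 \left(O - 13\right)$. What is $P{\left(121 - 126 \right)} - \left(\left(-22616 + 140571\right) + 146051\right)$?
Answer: $-264222$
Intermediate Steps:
$P{\left(O \right)} = -156 + 12 O$ ($P{\left(O \right)} = 12 \left(-13 + O\right) = -156 + 12 O$)
$P{\left(121 - 126 \right)} - \left(\left(-22616 + 140571\right) + 146051\right) = \left(-156 + 12 \left(121 - 126\right)\right) - \left(\left(-22616 + 140571\right) + 146051\right) = \left(-156 + 12 \left(121 - 126\right)\right) - \left(117955 + 146051\right) = \left(-156 + 12 \left(-5\right)\right) - 264006 = \left(-156 - 60\right) - 264006 = -216 - 264006 = -264222$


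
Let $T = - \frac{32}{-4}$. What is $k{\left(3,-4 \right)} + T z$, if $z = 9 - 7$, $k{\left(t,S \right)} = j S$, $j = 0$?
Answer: $16$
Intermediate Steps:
$T = 8$ ($T = \left(-32\right) \left(- \frac{1}{4}\right) = 8$)
$k{\left(t,S \right)} = 0$ ($k{\left(t,S \right)} = 0 S = 0$)
$z = 2$ ($z = 9 - 7 = 2$)
$k{\left(3,-4 \right)} + T z = 0 + 8 \cdot 2 = 0 + 16 = 16$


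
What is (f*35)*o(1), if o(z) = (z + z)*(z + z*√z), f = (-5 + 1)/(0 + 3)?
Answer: -560/3 ≈ -186.67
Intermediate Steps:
f = -4/3 ≈ -1.3333
o(z) = 2*z*(z + z^(3/2)) (o(z) = (2*z)*(z + z^(3/2)) = 2*z*(z + z^(3/2)))
(f*35)*o(1) = (-4/3*35)*(2*1² + 2*1^(5/2)) = -140*(2*1 + 2*1)/3 = -140*(2 + 2)/3 = -140/3*4 = -560/3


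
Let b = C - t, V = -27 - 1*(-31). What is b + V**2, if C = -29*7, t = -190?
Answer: 3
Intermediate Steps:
C = -203
V = 4 (V = -27 + 31 = 4)
b = -13 (b = -203 - 1*(-190) = -203 + 190 = -13)
b + V**2 = -13 + 4**2 = -13 + 16 = 3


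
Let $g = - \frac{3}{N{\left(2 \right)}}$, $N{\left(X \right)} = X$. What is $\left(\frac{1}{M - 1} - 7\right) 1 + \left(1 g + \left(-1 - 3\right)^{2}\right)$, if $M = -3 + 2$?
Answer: $7$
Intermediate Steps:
$M = -1$
$g = - \frac{3}{2} \approx -1.5$
$\left(\frac{1}{M - 1} - 7\right) 1 + \left(1 g + \left(-1 - 3\right)^{2}\right) = \left(\frac{1}{-1 - 1} - 7\right) 1 + \left(1 \left(- \frac{3}{2}\right) + \left(-1 - 3\right)^{2}\right) = \left(\frac{1}{-2} - 7\right) 1 - \left(\frac{3}{2} - \left(-4\right)^{2}\right) = \left(- \frac{1}{2} - 7\right) 1 + \left(- \frac{3}{2} + 16\right) = \left(- \frac{15}{2}\right) 1 + \frac{29}{2} = - \frac{15}{2} + \frac{29}{2} = 7$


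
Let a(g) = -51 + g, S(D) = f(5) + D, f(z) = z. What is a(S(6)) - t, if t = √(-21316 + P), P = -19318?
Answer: -40 - I*√40634 ≈ -40.0 - 201.58*I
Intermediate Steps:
t = I*√40634 (t = √(-21316 - 19318) = √(-40634) = I*√40634 ≈ 201.58*I)
S(D) = 5 + D
a(S(6)) - t = (-51 + (5 + 6)) - I*√40634 = (-51 + 11) - I*√40634 = -40 - I*√40634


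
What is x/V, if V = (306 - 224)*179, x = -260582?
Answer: -130291/7339 ≈ -17.753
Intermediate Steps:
V = 14678 (V = 82*179 = 14678)
x/V = -260582/14678 = -260582*1/14678 = -130291/7339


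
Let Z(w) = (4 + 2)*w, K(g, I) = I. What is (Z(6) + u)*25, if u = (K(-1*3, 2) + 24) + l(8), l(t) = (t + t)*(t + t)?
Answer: 7950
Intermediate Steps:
l(t) = 4*t² (l(t) = (2*t)*(2*t) = 4*t²)
u = 282 (u = (2 + 24) + 4*8² = 26 + 4*64 = 26 + 256 = 282)
Z(w) = 6*w
(Z(6) + u)*25 = (6*6 + 282)*25 = (36 + 282)*25 = 318*25 = 7950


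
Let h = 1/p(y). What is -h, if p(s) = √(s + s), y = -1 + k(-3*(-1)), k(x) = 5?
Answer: -√2/4 ≈ -0.35355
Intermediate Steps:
y = 4 (y = -1 + 5 = 4)
p(s) = √2*√s (p(s) = √(2*s) = √2*√s)
h = √2/4 (h = 1/(√2*√4) = 1/(√2*2) = 1/(2*√2) = √2/4 ≈ 0.35355)
-h = -√2/4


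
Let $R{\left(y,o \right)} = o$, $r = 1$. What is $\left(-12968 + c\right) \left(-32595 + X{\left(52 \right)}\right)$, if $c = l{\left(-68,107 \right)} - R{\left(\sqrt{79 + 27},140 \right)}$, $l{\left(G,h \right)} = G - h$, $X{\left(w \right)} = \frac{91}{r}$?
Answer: $431750632$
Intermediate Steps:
$X{\left(w \right)} = 91$ ($X{\left(w \right)} = \frac{91}{1} = 91 \cdot 1 = 91$)
$c = -315$ ($c = \left(-68 - 107\right) - 140 = -175 - 140 = -315$)
$\left(-12968 + c\right) \left(-32595 + X{\left(52 \right)}\right) = \left(-12968 - 315\right) \left(-32595 + 91\right) = \left(-13283\right) \left(-32504\right) = 431750632$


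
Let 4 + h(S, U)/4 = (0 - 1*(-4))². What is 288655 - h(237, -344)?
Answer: 288607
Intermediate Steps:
h(S, U) = 48 (h(S, U) = -16 + 4*(0 - 1*(-4))² = -16 + 4*(0 + 4)² = -16 + 4*4² = -16 + 4*16 = -16 + 64 = 48)
288655 - h(237, -344) = 288655 - 1*48 = 288655 - 48 = 288607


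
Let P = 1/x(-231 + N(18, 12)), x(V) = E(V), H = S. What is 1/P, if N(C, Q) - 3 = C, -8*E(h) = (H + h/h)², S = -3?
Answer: -½ ≈ -0.50000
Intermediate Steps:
H = -3
E(h) = -½ (E(h) = -(-3 + h/h)²/8 = -(-3 + 1)²/8 = -⅛*(-2)² = -⅛*4 = -½)
N(C, Q) = 3 + C
x(V) = -½
P = -2 (P = 1/(-½) = -2)
1/P = 1/(-2) = -½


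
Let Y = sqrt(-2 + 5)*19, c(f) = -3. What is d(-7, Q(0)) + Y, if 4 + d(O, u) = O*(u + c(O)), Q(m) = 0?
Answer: 17 + 19*sqrt(3) ≈ 49.909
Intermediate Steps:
d(O, u) = -4 + O*(-3 + u) (d(O, u) = -4 + O*(u - 3) = -4 + O*(-3 + u))
Y = 19*sqrt(3) (Y = sqrt(3)*19 = 19*sqrt(3) ≈ 32.909)
d(-7, Q(0)) + Y = (-4 - 3*(-7) - 7*0) + 19*sqrt(3) = (-4 + 21 + 0) + 19*sqrt(3) = 17 + 19*sqrt(3)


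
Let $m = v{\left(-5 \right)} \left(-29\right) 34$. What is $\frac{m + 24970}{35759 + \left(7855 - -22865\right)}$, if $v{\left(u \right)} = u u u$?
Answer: $\frac{148220}{66479} \approx 2.2296$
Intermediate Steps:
$v{\left(u \right)} = u^{3}$ ($v{\left(u \right)} = u^{2} u = u^{3}$)
$m = 123250$ ($m = \left(-5\right)^{3} \left(-29\right) 34 = \left(-125\right) \left(-29\right) 34 = 3625 \cdot 34 = 123250$)
$\frac{m + 24970}{35759 + \left(7855 - -22865\right)} = \frac{123250 + 24970}{35759 + \left(7855 - -22865\right)} = \frac{148220}{35759 + \left(7855 + 22865\right)} = \frac{148220}{35759 + 30720} = \frac{148220}{66479}$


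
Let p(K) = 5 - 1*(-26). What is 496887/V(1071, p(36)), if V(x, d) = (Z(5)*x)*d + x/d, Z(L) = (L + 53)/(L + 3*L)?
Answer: 51344990/9952803 ≈ 5.1588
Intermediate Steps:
p(K) = 31 (p(K) = 5 + 26 = 31)
Z(L) = (53 + L)/(4*L) (Z(L) = (53 + L)/((4*L)) = (53 + L)*(1/(4*L)) = (53 + L)/(4*L))
V(x, d) = x/d + 29*d*x/10 (V(x, d) = (((1/4)*(53 + 5)/5)*x)*d + x/d = (((1/4)*(1/5)*58)*x)*d + x/d = (29*x/10)*d + x/d = 29*d*x/10 + x/d = x/d + 29*d*x/10)
496887/V(1071, p(36)) = 496887/(1071/31 + (29/10)*31*1071) = 496887/(1071*(1/31) + 962829/10) = 496887/(1071/31 + 962829/10) = 496887/(29858409/310) = 496887*(310/29858409) = 51344990/9952803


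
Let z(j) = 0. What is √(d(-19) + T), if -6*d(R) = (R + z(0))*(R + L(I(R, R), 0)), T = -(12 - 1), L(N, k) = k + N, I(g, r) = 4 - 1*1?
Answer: I*√555/3 ≈ 7.8528*I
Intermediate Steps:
I(g, r) = 3 (I(g, r) = 4 - 1 = 3)
L(N, k) = N + k
T = -11 (T = -1*11 = -11)
d(R) = -R*(3 + R)/6 (d(R) = -(R + 0)*(R + (3 + 0))/6 = -R*(R + 3)/6 = -R*(3 + R)/6)
√(d(-19) + T) = √((⅙)*(-19)*(-3 - 1*(-19)) - 11) = √((⅙)*(-19)*(-3 + 19) - 11) = √((⅙)*(-19)*16 - 11) = √(-152/3 - 11) = √(-185/3) = I*√555/3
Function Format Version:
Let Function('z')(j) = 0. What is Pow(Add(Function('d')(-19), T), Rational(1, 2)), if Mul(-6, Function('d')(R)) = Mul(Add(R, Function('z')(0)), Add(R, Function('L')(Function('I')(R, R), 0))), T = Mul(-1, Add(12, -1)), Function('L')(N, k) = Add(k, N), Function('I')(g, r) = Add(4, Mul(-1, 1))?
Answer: Mul(Rational(1, 3), I, Pow(555, Rational(1, 2))) ≈ Mul(7.8528, I)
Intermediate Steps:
Function('I')(g, r) = 3 (Function('I')(g, r) = Add(4, -1) = 3)
Function('L')(N, k) = Add(N, k)
T = -11 (T = Mul(-1, 11) = -11)
Function('d')(R) = Mul(Rational(-1, 6), R, Add(3, R)) (Function('d')(R) = Mul(Rational(-1, 6), Mul(Add(R, 0), Add(R, Add(3, 0)))) = Mul(Rational(-1, 6), Mul(R, Add(R, 3))) = Mul(Rational(-1, 6), Mul(R, Add(3, R))) = Mul(Rational(-1, 6), R, Add(3, R)))
Pow(Add(Function('d')(-19), T), Rational(1, 2)) = Pow(Add(Mul(Rational(1, 6), -19, Add(-3, Mul(-1, -19))), -11), Rational(1, 2)) = Pow(Add(Mul(Rational(1, 6), -19, Add(-3, 19)), -11), Rational(1, 2)) = Pow(Add(Mul(Rational(1, 6), -19, 16), -11), Rational(1, 2)) = Pow(Add(Rational(-152, 3), -11), Rational(1, 2)) = Pow(Rational(-185, 3), Rational(1, 2)) = Mul(Rational(1, 3), I, Pow(555, Rational(1, 2)))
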